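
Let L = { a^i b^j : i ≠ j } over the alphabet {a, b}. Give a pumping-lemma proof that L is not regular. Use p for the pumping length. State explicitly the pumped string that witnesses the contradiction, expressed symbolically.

Suppose for contradiction that L is regular, and let p be the pumping length.
Choose w = a^p b^{p+p!}. Since p ≠ p+p!, w ∈ L; and |w| ≥ p.
The pumping lemma gives a decomposition w = xyz where |xy| ≤ p and |y| > 0.
The first p characters of w are a's, so xy (and hence y) consists only of a's. Write y = a^k, 1 ≤ k ≤ p.
Since 1 ≤ k ≤ p, k divides p!; set t = 1 + p!/k. Then xy^t z has p + (p!/k)·k = p + p! copies of a. Now the a-count equals the b-count, so i ≠ j fails. So xy^t z = a^{p+p!} b^{p+p!} ∉ L.
Contradiction. Therefore L is not regular.

a^{p+p!} b^{p+p!}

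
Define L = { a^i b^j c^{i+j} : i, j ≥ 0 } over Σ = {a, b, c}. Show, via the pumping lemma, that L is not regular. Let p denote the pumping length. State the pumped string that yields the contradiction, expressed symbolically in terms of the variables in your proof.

Assume L is regular. Let p be the pumping length given by the pumping lemma.
Take w = a^p b^p c^{2p} ∈ L (with i=j=p, i+j=2p), |w| = 4p ≥ p.
The pumping lemma gives a decomposition w = xyz where |xy| ≤ p and |y| ≥ 1.
Since the first p symbols of w are all a's and |xy| ≤ p, y lies entirely in the leading a-block: y = a^k for some k with 1 ≤ k ≤ p.
Consider xy^2z = a^{p+k} b^p c^{2p}. Now the a- and b-counts sum to 2p+k, but the c-count is 2p ≠ 2p+k. So xy^2z ∉ L.
This is a contradiction; hence L is not regular.

a^{p+k} b^p c^{2p}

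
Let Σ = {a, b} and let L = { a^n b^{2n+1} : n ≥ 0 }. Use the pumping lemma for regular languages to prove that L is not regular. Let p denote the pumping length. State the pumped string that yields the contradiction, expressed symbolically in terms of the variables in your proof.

Suppose for contradiction that L is regular, and let p be the pumping length.
Let w = a^p b^{2p+1} ∈ L; note |w| = 3p+1 ≥ p.
Write w = xyz as guaranteed by the lemma, with |xy| ≤ p and y is nonempty.
Because |xy| ≤ p and w begins with p copies of a, we have y = a^k with 1 ≤ k ≤ p.
Pump with i = 2: xy^2z = a^{p+k} b^{2p+1}. For this to lie in L we would need 2p+1 = 2(p+k)+1, which forces k = 0. But k ≥ 1, so xy^2z ∉ L.
This contradicts the pumping lemma, so L is not regular.

a^{p+k} b^{2p+1}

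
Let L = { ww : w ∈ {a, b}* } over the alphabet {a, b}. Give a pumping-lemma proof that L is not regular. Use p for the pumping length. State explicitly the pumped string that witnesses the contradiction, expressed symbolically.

Toward a contradiction, assume L is regular with pumping length p.
Take w = a^p b^p a^p b^p = uu where u = a^pb^p; then w ∈ L and |w| = 4p ≥ p.
The pumping lemma gives a decomposition w = xyz where |xy| ≤ p and |y| > 0.
The first p characters of w are a's, so xy (and hence y) consists only of a's. Write y = a^k, 1 ≤ k ≤ p.
Pump with i = 2: xy^2z = a^{p+k} b^p a^p b^p, of length 4p+k. Suppose this equals vv. The string starts with a and ends with b, so v does too; thus the boundary between the two copies of v is a b→a transition. There is exactly one such transition, at position 2p+k, so |v| = 2p+k and |vv| = 4p+2k ≠ 4p+k since k ≥ 1. So xy^2z ∉ L.
Contradiction. Therefore L is not regular.

a^{p+k} b^p a^p b^p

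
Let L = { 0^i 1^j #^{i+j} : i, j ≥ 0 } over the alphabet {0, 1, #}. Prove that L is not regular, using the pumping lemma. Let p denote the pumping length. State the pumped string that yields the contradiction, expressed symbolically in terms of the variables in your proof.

0^{p+k} 1^p #^{2p}

Suppose for contradiction that L is regular, and let p be the pumping length.
Take w = 0^p 1^p #^{2p} ∈ L (with i=j=p, i+j=2p), |w| = 4p ≥ p.
By the pumping lemma, w = xyz with |xy| ≤ p and y is nonempty.
Since the first p symbols of w are all 0's and |xy| ≤ p, y lies entirely in the leading 0-block: y = 0^k for some k with 1 ≤ k ≤ p.
Consider xy^2z = 0^{p+k} 1^p #^{2p}. Now the 0- and 1-counts sum to 2p+k, but the #-count is 2p ≠ 2p+k. So xy^2z ∉ L.
This contradicts the pumping lemma, so L is not regular.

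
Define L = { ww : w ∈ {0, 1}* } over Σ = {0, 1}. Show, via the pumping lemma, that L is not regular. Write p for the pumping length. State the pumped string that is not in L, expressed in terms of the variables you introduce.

Suppose for contradiction that L is regular, and let p be the pumping length.
Take w = 0^p 1^p 0^p 1^p = uu where u = 0^p1^p; then w ∈ L and |w| = 4p ≥ p.
The pumping lemma gives a decomposition w = xyz where |xy| ≤ p and |y| > 0.
Because |xy| ≤ p and w begins with p copies of 0, we have y = 0^k with 1 ≤ k ≤ p.
Pump with i = 2: xy^2z = 0^{p+k} 1^p 0^p 1^p, of length 4p+k. Suppose this equals vv. The string starts with 0 and ends with 1, so v does too; thus the boundary between the two copies of v is a 1→0 transition. There is exactly one such transition, at position 2p+k, so |v| = 2p+k and |vv| = 4p+2k ≠ 4p+k since k ≥ 1. So xy^2z ∉ L.
This is a contradiction; hence L is not regular.

0^{p+k} 1^p 0^p 1^p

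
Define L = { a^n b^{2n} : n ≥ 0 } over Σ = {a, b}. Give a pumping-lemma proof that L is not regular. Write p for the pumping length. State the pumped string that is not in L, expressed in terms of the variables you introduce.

a^{p+k} b^{2p}

Assume L is regular; let p be its pumping constant.
Let w = a^p b^{2p} ∈ L; note |w| = 3p ≥ p.
The pumping lemma gives a decomposition w = xyz where |xy| ≤ p and |y| ≥ 1.
Because |xy| ≤ p and w begins with p copies of a, we have y = a^k with 1 ≤ k ≤ p.
Pump with i = 2: xy^2z = a^{p+k} b^{2p}. For this to lie in L we would need 2p = 2(p+k), which forces k = 0. But k ≥ 1, so xy^2z ∉ L.
This contradicts the pumping lemma, so L is not regular.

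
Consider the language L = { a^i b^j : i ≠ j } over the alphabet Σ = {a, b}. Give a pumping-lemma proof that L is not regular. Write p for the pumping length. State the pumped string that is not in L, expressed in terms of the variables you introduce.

Assume L is regular; let p be its pumping constant.
Choose w = a^p b^{p+p!}. Since p ≠ p+p!, w ∈ L; and |w| ≥ p.
The pumping lemma gives a decomposition w = xyz where |xy| ≤ p and y is nonempty.
The first p characters of w are a's, so xy (and hence y) consists only of a's. Write y = a^k, 1 ≤ k ≤ p.
Since 1 ≤ k ≤ p, k divides p!; set t = 1 + p!/k. Then xy^t z has p + (p!/k)·k = p + p! copies of a. Now the a-count equals the b-count, so i ≠ j fails. So xy^t z = a^{p+p!} b^{p+p!} ∉ L.
This is a contradiction; hence L is not regular.

a^{p+p!} b^{p+p!}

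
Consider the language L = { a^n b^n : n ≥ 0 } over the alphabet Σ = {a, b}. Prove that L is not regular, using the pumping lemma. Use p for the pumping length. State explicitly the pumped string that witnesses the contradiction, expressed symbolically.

Toward a contradiction, assume L is regular with pumping length p.
Choose w = a^p b^p, which is in L with |w| = 2p ≥ p.
By the pumping lemma, w = xyz with |xy| ≤ p and |y| > 0.
Since the first p symbols of w are all a's and |xy| ≤ p, y lies entirely in the leading a-block: y = a^k for some k with 1 ≤ k ≤ p.
Pump with i = 2: xy^2z = a^{p+k} b^p. For this to lie in L we would need p = p+k, which forces k = 0. But k ≥ 1, so xy^2z ∉ L.
This is a contradiction; hence L is not regular.

a^{p+k} b^p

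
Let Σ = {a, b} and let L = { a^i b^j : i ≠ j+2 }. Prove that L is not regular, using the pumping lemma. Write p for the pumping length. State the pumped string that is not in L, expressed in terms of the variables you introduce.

Suppose for contradiction that L is regular, and let p be the pumping length.
Choose w = a^p b^{p+p!-2}. Since p ≠ (p+p!-2)+2 = p+p!, w ∈ L; and |w| ≥ p.
Write w = xyz as guaranteed by the lemma, with |xy| ≤ p and y is nonempty.
Because |xy| ≤ p and w begins with p copies of a, we have y = a^k with 1 ≤ k ≤ p.
Since 1 ≤ k ≤ p, k divides p!; set t = 1 + p!/k. Then xy^t z has p + (p!/k)·k = p + p! copies of a. Now the a-count is p+p! and (b-count)+2 = (p+p!-2)+2 = p+p!, so i ≠ j+2 fails. So xy^t z = a^{p+p!} b^{p+p!-2} ∉ L.
This is a contradiction; hence L is not regular.

a^{p+p!} b^{p+p!-2}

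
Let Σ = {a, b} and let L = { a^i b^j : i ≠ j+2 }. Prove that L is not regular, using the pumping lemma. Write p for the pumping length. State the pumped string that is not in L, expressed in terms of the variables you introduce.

Toward a contradiction, assume L is regular with pumping length p.
Choose w = a^p b^{p+p!-2}. Since p ≠ (p+p!-2)+2 = p+p!, w ∈ L; and |w| ≥ p.
Write w = xyz as guaranteed by the lemma, with |xy| ≤ p and |y| ≥ 1.
Because |xy| ≤ p and w begins with p copies of a, we have y = a^k with 1 ≤ k ≤ p.
Since 1 ≤ k ≤ p, k divides p!; set t = 1 + p!/k. Then xy^t z has p + (p!/k)·k = p + p! copies of a. Now the a-count is p+p! and (b-count)+2 = (p+p!-2)+2 = p+p!, so i ≠ j+2 fails. So xy^t z = a^{p+p!} b^{p+p!-2} ∉ L.
This is a contradiction; hence L is not regular.

a^{p+p!} b^{p+p!-2}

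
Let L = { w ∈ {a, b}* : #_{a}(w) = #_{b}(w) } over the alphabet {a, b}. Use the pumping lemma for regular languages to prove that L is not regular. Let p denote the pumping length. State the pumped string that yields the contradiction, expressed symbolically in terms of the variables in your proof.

Suppose for contradiction that L is regular, and let p be the pumping length.
Choose w = a^p b^p ∈ L with |w| = 2p ≥ p.
By the pumping lemma, w = xyz with |xy| ≤ p and y is nonempty.
The first p characters of w are a's, so xy (and hence y) consists only of a's. Write y = a^k, 1 ≤ k ≤ p.
Pump with i = 2: xy^2z = a^{p+k} b^p has p+k occurrences of a but only p of b. Since k ≥ 1 the counts differ, so xy^2z ∉ L.
This is a contradiction; hence L is not regular.

a^{p+k} b^p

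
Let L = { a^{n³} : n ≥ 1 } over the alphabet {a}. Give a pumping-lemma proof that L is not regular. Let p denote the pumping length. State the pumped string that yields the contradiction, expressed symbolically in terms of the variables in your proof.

a^{p³+k}

Toward a contradiction, assume L is regular with pumping length p.
Take w = a^{p³} ∈ L with |w| = p³ ≥ p.
The pumping lemma gives a decomposition w = xyz where |xy| ≤ p and y is nonempty.
Then y = a^k for some k with 1 ≤ k ≤ p.
Pump with i = 2: xy^2z = a^{p³+k}. Since 1 ≤ k ≤ p, p³ < p³+k ≤ p³+p < p³+3p²+3p+1 = (p+1)³, so p³+k is not a perfect cube. So xy^2z ∉ L.
Contradiction. Therefore L is not regular.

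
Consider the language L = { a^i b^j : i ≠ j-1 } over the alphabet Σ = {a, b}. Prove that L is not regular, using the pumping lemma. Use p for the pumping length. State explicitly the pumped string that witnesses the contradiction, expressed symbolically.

Suppose for contradiction that L is regular, and let p be the pumping length.
Choose w = a^p b^{p+p!+1}. Since p ≠ (p+p!+1)-1 = p+p!, w ∈ L; and |w| ≥ p.
Write w = xyz as guaranteed by the lemma, with |xy| ≤ p and y is nonempty.
Since the first p symbols of w are all a's and |xy| ≤ p, y lies entirely in the leading a-block: y = a^k for some k with 1 ≤ k ≤ p.
Since 1 ≤ k ≤ p, k divides p!; set t = 1 + p!/k. Then xy^t z has p + (p!/k)·k = p + p! copies of a. Now the a-count is p+p! and (b-count)-1 = (p+p!+1)-1 = p+p!, so i ≠ j-1 fails. So xy^t z = a^{p+p!} b^{p+p!+1} ∉ L.
Contradiction. Therefore L is not regular.

a^{p+p!} b^{p+p!+1}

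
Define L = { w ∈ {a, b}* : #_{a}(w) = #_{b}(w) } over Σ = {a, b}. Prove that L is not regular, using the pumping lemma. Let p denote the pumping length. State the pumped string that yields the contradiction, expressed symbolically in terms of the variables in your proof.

Toward a contradiction, assume L is regular with pumping length p.
Choose w = a^p b^p ∈ L with |w| = 2p ≥ p.
Write w = xyz as guaranteed by the lemma, with |xy| ≤ p and y is nonempty.
Since the first p symbols of w are all a's and |xy| ≤ p, y lies entirely in the leading a-block: y = a^k for some k with 1 ≤ k ≤ p.
Pump with i = 2: xy^2z = a^{p+k} b^p has p+k occurrences of a but only p of b. Since k ≥ 1 the counts differ, so xy^2z ∉ L.
This is a contradiction; hence L is not regular.

a^{p+k} b^p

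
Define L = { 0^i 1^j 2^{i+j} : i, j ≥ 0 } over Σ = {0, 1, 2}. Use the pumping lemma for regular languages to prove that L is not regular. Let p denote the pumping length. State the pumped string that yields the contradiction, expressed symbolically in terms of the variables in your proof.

0^{p+k} 1^p 2^{2p}

Assume L is regular. Let p be the pumping length given by the pumping lemma.
Take w = 0^p 1^p 2^{2p} ∈ L (with i=j=p, i+j=2p), |w| = 4p ≥ p.
Write w = xyz as guaranteed by the lemma, with |xy| ≤ p and |y| > 0.
Because |xy| ≤ p and w begins with p copies of 0, we have y = 0^k with 1 ≤ k ≤ p.
Consider xy^2z = 0^{p+k} 1^p 2^{2p}. Now the 0- and 1-counts sum to 2p+k, but the 2-count is 2p ≠ 2p+k. So xy^2z ∉ L.
This contradicts the pumping lemma, so L is not regular.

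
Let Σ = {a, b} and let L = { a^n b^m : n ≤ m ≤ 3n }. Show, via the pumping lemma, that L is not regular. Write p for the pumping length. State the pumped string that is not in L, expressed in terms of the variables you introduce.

Suppose for contradiction that L is regular, and let p be the pumping length.
Take w = a^p b^p ∈ L (since p ≤ p ≤ 3p), with |w| = 2p ≥ p.
By the pumping lemma, w = xyz with |xy| ≤ p and |y| > 0.
Because |xy| ≤ p and w begins with p copies of a, we have y = a^k with 1 ≤ k ≤ p.
Pump with i = 2: xy^2z = a^{p+k} b^p. Now n = p+k > p = m, so the condition n ≤ m fails. Thus xy^2z ∉ L.
This is a contradiction; hence L is not regular.

a^{p+k} b^p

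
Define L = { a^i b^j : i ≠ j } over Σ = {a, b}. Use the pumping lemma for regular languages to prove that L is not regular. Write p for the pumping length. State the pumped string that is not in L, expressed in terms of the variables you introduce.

Toward a contradiction, assume L is regular with pumping length p.
Choose w = a^p b^{p+p!}. Since p ≠ p+p!, w ∈ L; and |w| ≥ p.
By the pumping lemma, w = xyz with |xy| ≤ p and |y| ≥ 1.
Since the first p symbols of w are all a's and |xy| ≤ p, y lies entirely in the leading a-block: y = a^k for some k with 1 ≤ k ≤ p.
Since 1 ≤ k ≤ p, k divides p!; set t = 1 + p!/k. Then xy^t z has p + (p!/k)·k = p + p! copies of a. Now the a-count equals the b-count, so i ≠ j fails. So xy^t z = a^{p+p!} b^{p+p!} ∉ L.
This contradicts the pumping lemma, so L is not regular.

a^{p+p!} b^{p+p!}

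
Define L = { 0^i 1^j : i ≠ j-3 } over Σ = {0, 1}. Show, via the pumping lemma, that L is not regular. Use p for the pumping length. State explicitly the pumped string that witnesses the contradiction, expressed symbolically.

Assume L is regular. Let p be the pumping length given by the pumping lemma.
Choose w = 0^p 1^{p+p!+3}. Since p ≠ (p+p!+3)-3 = p+p!, w ∈ L; and |w| ≥ p.
By the pumping lemma, w = xyz with |xy| ≤ p and y is nonempty.
Because |xy| ≤ p and w begins with p copies of 0, we have y = 0^k with 1 ≤ k ≤ p.
Since 1 ≤ k ≤ p, k divides p!; set t = 1 + p!/k. Then xy^t z has p + (p!/k)·k = p + p! copies of 0. Now the 0-count is p+p! and (1-count)-3 = (p+p!+3)-3 = p+p!, so i ≠ j-3 fails. So xy^t z = 0^{p+p!} 1^{p+p!+3} ∉ L.
This contradicts the pumping lemma, so L is not regular.

0^{p+p!} 1^{p+p!+3}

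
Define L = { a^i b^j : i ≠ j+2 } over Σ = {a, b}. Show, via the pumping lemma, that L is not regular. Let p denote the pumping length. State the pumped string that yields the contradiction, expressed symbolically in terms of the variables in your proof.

Toward a contradiction, assume L is regular with pumping length p.
Choose w = a^p b^{p+p!-2}. Since p ≠ (p+p!-2)+2 = p+p!, w ∈ L; and |w| ≥ p.
By the pumping lemma, w = xyz with |xy| ≤ p and |y| > 0.
Because |xy| ≤ p and w begins with p copies of a, we have y = a^k with 1 ≤ k ≤ p.
Since 1 ≤ k ≤ p, k divides p!; set t = 1 + p!/k. Then xy^t z has p + (p!/k)·k = p + p! copies of a. Now the a-count is p+p! and (b-count)+2 = (p+p!-2)+2 = p+p!, so i ≠ j+2 fails. So xy^t z = a^{p+p!} b^{p+p!-2} ∉ L.
This is a contradiction; hence L is not regular.

a^{p+p!} b^{p+p!-2}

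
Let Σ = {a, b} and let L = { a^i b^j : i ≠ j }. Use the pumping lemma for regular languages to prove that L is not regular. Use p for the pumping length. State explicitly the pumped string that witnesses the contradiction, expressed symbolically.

Assume L is regular. Let p be the pumping length given by the pumping lemma.
Choose w = a^p b^{p+p!}. Since p ≠ p+p!, w ∈ L; and |w| ≥ p.
By the pumping lemma, w = xyz with |xy| ≤ p and |y| > 0.
The first p characters of w are a's, so xy (and hence y) consists only of a's. Write y = a^k, 1 ≤ k ≤ p.
Since 1 ≤ k ≤ p, k divides p!; set t = 1 + p!/k. Then xy^t z has p + (p!/k)·k = p + p! copies of a. Now the a-count equals the b-count, so i ≠ j fails. So xy^t z = a^{p+p!} b^{p+p!} ∉ L.
Contradiction. Therefore L is not regular.

a^{p+p!} b^{p+p!}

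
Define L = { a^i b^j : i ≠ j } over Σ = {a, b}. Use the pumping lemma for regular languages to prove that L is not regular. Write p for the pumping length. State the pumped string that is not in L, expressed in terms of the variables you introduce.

Toward a contradiction, assume L is regular with pumping length p.
Choose w = a^p b^{p+p!}. Since p ≠ p+p!, w ∈ L; and |w| ≥ p.
Write w = xyz as guaranteed by the lemma, with |xy| ≤ p and y is nonempty.
Because |xy| ≤ p and w begins with p copies of a, we have y = a^k with 1 ≤ k ≤ p.
Since 1 ≤ k ≤ p, k divides p!; set t = 1 + p!/k. Then xy^t z has p + (p!/k)·k = p + p! copies of a. Now the a-count equals the b-count, so i ≠ j fails. So xy^t z = a^{p+p!} b^{p+p!} ∉ L.
This is a contradiction; hence L is not regular.

a^{p+p!} b^{p+p!}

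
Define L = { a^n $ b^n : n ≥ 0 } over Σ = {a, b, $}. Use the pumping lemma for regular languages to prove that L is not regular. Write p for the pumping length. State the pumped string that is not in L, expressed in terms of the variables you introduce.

a^{p+k} $ b^p

Assume L is regular; let p be its pumping constant.
Take w = a^p $ b^p ∈ L with |w| = 2p+1 ≥ p.
By the pumping lemma, w = xyz with |xy| ≤ p and |y| ≥ 1.
Because |xy| ≤ p and w begins with p copies of a, we have y = a^k with 1 ≤ k ≤ p.
Pump with i = 2: xy^2z = a^{p+k} $ b^p, which would require p+k = p. But k ≥ 1, so xy^2z ∉ L.
This contradicts the pumping lemma, so L is not regular.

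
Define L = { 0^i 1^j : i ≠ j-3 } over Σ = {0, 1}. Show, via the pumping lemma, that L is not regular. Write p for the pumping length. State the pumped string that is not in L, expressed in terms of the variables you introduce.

Suppose for contradiction that L is regular, and let p be the pumping length.
Choose w = 0^p 1^{p+p!+3}. Since p ≠ (p+p!+3)-3 = p+p!, w ∈ L; and |w| ≥ p.
The pumping lemma gives a decomposition w = xyz where |xy| ≤ p and |y| ≥ 1.
Since the first p symbols of w are all 0's and |xy| ≤ p, y lies entirely in the leading 0-block: y = 0^k for some k with 1 ≤ k ≤ p.
Since 1 ≤ k ≤ p, k divides p!; set t = 1 + p!/k. Then xy^t z has p + (p!/k)·k = p + p! copies of 0. Now the 0-count is p+p! and (1-count)-3 = (p+p!+3)-3 = p+p!, so i ≠ j-3 fails. So xy^t z = 0^{p+p!} 1^{p+p!+3} ∉ L.
Contradiction. Therefore L is not regular.

0^{p+p!} 1^{p+p!+3}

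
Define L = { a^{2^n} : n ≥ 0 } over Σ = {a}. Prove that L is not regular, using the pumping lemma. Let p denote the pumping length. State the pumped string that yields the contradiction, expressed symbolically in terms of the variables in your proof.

Suppose for contradiction that L is regular, and let p be the pumping length.
Take w = a^{2^p} ∈ L with |w| = 2^p ≥ p.
By the pumping lemma, w = xyz with |xy| ≤ p and |y| > 0.
Then y = a^k for some k with 1 ≤ k ≤ p.
Pump with i = 2: xy^2z = a^{2^p+k}. Since 1 ≤ k ≤ p < 2^p, we have 2^p < 2^p+k < 2^{p+1}, so 2^p+k is not a power of 2. So xy^2z ∉ L.
Contradiction. Therefore L is not regular.

a^{2^p+k}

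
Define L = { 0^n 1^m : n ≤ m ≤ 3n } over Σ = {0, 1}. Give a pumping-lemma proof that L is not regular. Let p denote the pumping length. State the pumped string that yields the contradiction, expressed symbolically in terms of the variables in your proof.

Suppose for contradiction that L is regular, and let p be the pumping length.
Take w = 0^p 1^p ∈ L (since p ≤ p ≤ 3p), with |w| = 2p ≥ p.
Write w = xyz as guaranteed by the lemma, with |xy| ≤ p and y is nonempty.
Since the first p symbols of w are all 0's and |xy| ≤ p, y lies entirely in the leading 0-block: y = 0^k for some k with 1 ≤ k ≤ p.
Pump with i = 2: xy^2z = 0^{p+k} 1^p. Now n = p+k > p = m, so the condition n ≤ m fails. Thus xy^2z ∉ L.
Contradiction. Therefore L is not regular.

0^{p+k} 1^p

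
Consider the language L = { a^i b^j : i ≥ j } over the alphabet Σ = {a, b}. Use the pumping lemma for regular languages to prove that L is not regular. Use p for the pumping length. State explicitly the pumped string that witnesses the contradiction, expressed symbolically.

Suppose for contradiction that L is regular, and let p be the pumping length.
Choose w = a^p b^p ∈ L, with |w| = 2p ≥ p.
By the pumping lemma, w = xyz with |xy| ≤ p and |y| ≥ 1.
Since the first p symbols of w are all a's and |xy| ≤ p, y lies entirely in the leading a-block: y = a^k for some k with 1 ≤ k ≤ p.
Consider xy^0z = xz = a^{p-k} b^p. Since k ≥ 1, the a-count p-k is less than p, so i ≥ j fails; thus xz ∉ L.
Contradiction. Therefore L is not regular.

a^{p-k} b^p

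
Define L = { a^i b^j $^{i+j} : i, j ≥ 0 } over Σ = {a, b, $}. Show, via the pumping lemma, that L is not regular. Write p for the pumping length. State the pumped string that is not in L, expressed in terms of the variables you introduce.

a^{p+k} b^p $^{2p}

Suppose for contradiction that L is regular, and let p be the pumping length.
Take w = a^p b^p $^{2p} ∈ L (with i=j=p, i+j=2p), |w| = 4p ≥ p.
By the pumping lemma, w = xyz with |xy| ≤ p and y is nonempty.
Since the first p symbols of w are all a's and |xy| ≤ p, y lies entirely in the leading a-block: y = a^k for some k with 1 ≤ k ≤ p.
Consider xy^2z = a^{p+k} b^p $^{2p}. Now the a- and b-counts sum to 2p+k, but the $-count is 2p ≠ 2p+k. So xy^2z ∉ L.
This contradicts the pumping lemma, so L is not regular.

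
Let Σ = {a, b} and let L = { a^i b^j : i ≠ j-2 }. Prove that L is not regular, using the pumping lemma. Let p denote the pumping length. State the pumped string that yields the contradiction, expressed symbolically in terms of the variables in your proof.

Suppose for contradiction that L is regular, and let p be the pumping length.
Choose w = a^p b^{p+p!+2}. Since p ≠ (p+p!+2)-2 = p+p!, w ∈ L; and |w| ≥ p.
The pumping lemma gives a decomposition w = xyz where |xy| ≤ p and y is nonempty.
Since the first p symbols of w are all a's and |xy| ≤ p, y lies entirely in the leading a-block: y = a^k for some k with 1 ≤ k ≤ p.
Since 1 ≤ k ≤ p, k divides p!; set t = 1 + p!/k. Then xy^t z has p + (p!/k)·k = p + p! copies of a. Now the a-count is p+p! and (b-count)-2 = (p+p!+2)-2 = p+p!, so i ≠ j-2 fails. So xy^t z = a^{p+p!} b^{p+p!+2} ∉ L.
This contradicts the pumping lemma, so L is not regular.

a^{p+p!} b^{p+p!+2}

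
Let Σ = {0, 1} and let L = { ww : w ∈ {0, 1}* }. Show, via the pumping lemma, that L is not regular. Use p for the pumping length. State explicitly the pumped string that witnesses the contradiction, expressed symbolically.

Assume L is regular. Let p be the pumping length given by the pumping lemma.
Take w = 0^p 1^p 0^p 1^p = uu where u = 0^p1^p; then w ∈ L and |w| = 4p ≥ p.
The pumping lemma gives a decomposition w = xyz where |xy| ≤ p and |y| ≥ 1.
Because |xy| ≤ p and w begins with p copies of 0, we have y = 0^k with 1 ≤ k ≤ p.
Pump with i = 2: xy^2z = 0^{p+k} 1^p 0^p 1^p, of length 4p+k. Suppose this equals vv. The string starts with 0 and ends with 1, so v does too; thus the boundary between the two copies of v is a 1→0 transition. There is exactly one such transition, at position 2p+k, so |v| = 2p+k and |vv| = 4p+2k ≠ 4p+k since k ≥ 1. So xy^2z ∉ L.
Contradiction. Therefore L is not regular.

0^{p+k} 1^p 0^p 1^p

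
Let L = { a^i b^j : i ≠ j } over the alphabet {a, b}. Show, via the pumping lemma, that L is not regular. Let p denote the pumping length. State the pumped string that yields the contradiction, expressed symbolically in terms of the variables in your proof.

a^{p+p!} b^{p+p!}

Toward a contradiction, assume L is regular with pumping length p.
Choose w = a^p b^{p+p!}. Since p ≠ p+p!, w ∈ L; and |w| ≥ p.
The pumping lemma gives a decomposition w = xyz where |xy| ≤ p and y is nonempty.
The first p characters of w are a's, so xy (and hence y) consists only of a's. Write y = a^k, 1 ≤ k ≤ p.
Since 1 ≤ k ≤ p, k divides p!; set t = 1 + p!/k. Then xy^t z has p + (p!/k)·k = p + p! copies of a. Now the a-count equals the b-count, so i ≠ j fails. So xy^t z = a^{p+p!} b^{p+p!} ∉ L.
This contradicts the pumping lemma, so L is not regular.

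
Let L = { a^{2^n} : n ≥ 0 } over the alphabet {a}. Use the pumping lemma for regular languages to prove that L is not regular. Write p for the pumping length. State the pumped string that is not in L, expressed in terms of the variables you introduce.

a^{2^p+k}

Toward a contradiction, assume L is regular with pumping length p.
Take w = a^{2^p} ∈ L with |w| = 2^p ≥ p.
Write w = xyz as guaranteed by the lemma, with |xy| ≤ p and y is nonempty.
Then y = a^k for some k with 1 ≤ k ≤ p.
Pump with i = 2: xy^2z = a^{2^p+k}. Since 1 ≤ k ≤ p < 2^p, we have 2^p < 2^p+k < 2^{p+1}, so 2^p+k is not a power of 2. So xy^2z ∉ L.
This is a contradiction; hence L is not regular.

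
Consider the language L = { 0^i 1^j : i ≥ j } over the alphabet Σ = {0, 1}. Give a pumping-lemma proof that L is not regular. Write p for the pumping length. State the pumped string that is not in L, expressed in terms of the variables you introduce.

Assume L is regular; let p be its pumping constant.
Choose w = 0^p 1^p ∈ L, with |w| = 2p ≥ p.
The pumping lemma gives a decomposition w = xyz where |xy| ≤ p and |y| > 0.
Because |xy| ≤ p and w begins with p copies of 0, we have y = 0^k with 1 ≤ k ≤ p.
Consider xy^0z = xz = 0^{p-k} 1^p. Since k ≥ 1, the 0-count p-k is less than p, so i ≥ j fails; thus xz ∉ L.
This is a contradiction; hence L is not regular.

0^{p-k} 1^p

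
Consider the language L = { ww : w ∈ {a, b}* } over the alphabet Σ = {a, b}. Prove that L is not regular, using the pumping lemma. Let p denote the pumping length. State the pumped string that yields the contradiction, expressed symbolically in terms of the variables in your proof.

Suppose for contradiction that L is regular, and let p be the pumping length.
Take w = a^p b^p a^p b^p = uu where u = a^pb^p; then w ∈ L and |w| = 4p ≥ p.
The pumping lemma gives a decomposition w = xyz where |xy| ≤ p and y is nonempty.
Since the first p symbols of w are all a's and |xy| ≤ p, y lies entirely in the leading a-block: y = a^k for some k with 1 ≤ k ≤ p.
Pump with i = 2: xy^2z = a^{p+k} b^p a^p b^p, of length 4p+k. Suppose this equals vv. The string starts with a and ends with b, so v does too; thus the boundary between the two copies of v is a b→a transition. There is exactly one such transition, at position 2p+k, so |v| = 2p+k and |vv| = 4p+2k ≠ 4p+k since k ≥ 1. So xy^2z ∉ L.
This contradicts the pumping lemma, so L is not regular.

a^{p+k} b^p a^p b^p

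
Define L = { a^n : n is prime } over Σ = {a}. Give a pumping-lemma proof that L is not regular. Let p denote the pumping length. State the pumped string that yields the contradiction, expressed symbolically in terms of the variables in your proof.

a^{q(1+k)}

Toward a contradiction, assume L is regular with pumping length p.
Let q be a prime with q ≥ p+2 (infinitely many primes exist), and take w = a^q ∈ L with |w| = q ≥ p.
The pumping lemma gives a decomposition w = xyz where |xy| ≤ p and y is nonempty.
Then y = a^k for some k with 1 ≤ k ≤ p.
Since 1 ≤ k ≤ p, |xz| = q-k. Pump with i = q+1: |xy^{q+1}z| = (q-k)+(q+1)k = q+qk = q(1+k), which is composite (both factors ≥ 2). So xy^{q+1}z = a^{q(1+k)} ∉ L.
This contradicts the pumping lemma, so L is not regular.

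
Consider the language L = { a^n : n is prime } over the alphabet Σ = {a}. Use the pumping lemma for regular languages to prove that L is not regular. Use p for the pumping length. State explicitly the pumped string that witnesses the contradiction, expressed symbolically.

Assume L is regular; let p be its pumping constant.
Let q be a prime with q ≥ p+2 (infinitely many primes exist), and take w = a^q ∈ L with |w| = q ≥ p.
By the pumping lemma, w = xyz with |xy| ≤ p and y is nonempty.
Then y = a^k for some k with 1 ≤ k ≤ p.
Since 1 ≤ k ≤ p, |xz| = q-k. Pump with i = q+1: |xy^{q+1}z| = (q-k)+(q+1)k = q+qk = q(1+k), which is composite (both factors ≥ 2). So xy^{q+1}z = a^{q(1+k)} ∉ L.
This contradicts the pumping lemma, so L is not regular.

a^{q(1+k)}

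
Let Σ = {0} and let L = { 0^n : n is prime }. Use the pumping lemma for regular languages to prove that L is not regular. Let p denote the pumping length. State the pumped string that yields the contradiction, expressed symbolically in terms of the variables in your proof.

0^{q(1+k)}

Toward a contradiction, assume L is regular with pumping length p.
Let q be a prime with q ≥ p+2 (infinitely many primes exist), and take w = 0^q ∈ L with |w| = q ≥ p.
By the pumping lemma, w = xyz with |xy| ≤ p and |y| > 0.
Then y = 0^k for some k with 1 ≤ k ≤ p.
Since 1 ≤ k ≤ p, |xz| = q-k. Pump with i = q+1: |xy^{q+1}z| = (q-k)+(q+1)k = q+qk = q(1+k), which is composite (both factors ≥ 2). So xy^{q+1}z = 0^{q(1+k)} ∉ L.
This contradicts the pumping lemma, so L is not regular.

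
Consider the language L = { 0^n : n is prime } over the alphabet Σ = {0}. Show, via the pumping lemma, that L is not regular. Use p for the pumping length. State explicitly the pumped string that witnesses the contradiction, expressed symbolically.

Assume L is regular; let p be its pumping constant.
Let q be a prime with q ≥ p+2 (infinitely many primes exist), and take w = 0^q ∈ L with |w| = q ≥ p.
The pumping lemma gives a decomposition w = xyz where |xy| ≤ p and |y| > 0.
Then y = 0^k for some k with 1 ≤ k ≤ p.
Since 1 ≤ k ≤ p, |xz| = q-k. Pump with i = q+1: |xy^{q+1}z| = (q-k)+(q+1)k = q+qk = q(1+k), which is composite (both factors ≥ 2). So xy^{q+1}z = 0^{q(1+k)} ∉ L.
This is a contradiction; hence L is not regular.

0^{q(1+k)}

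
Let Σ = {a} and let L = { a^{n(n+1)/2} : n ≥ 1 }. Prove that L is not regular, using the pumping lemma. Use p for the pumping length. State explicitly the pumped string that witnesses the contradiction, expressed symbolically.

Assume L is regular; let p be its pumping constant.
Take w = a^{p(p+1)/2} ∈ L with |w| = p(p+1)/2 ≥ p.
By the pumping lemma, w = xyz with |xy| ≤ p and y is nonempty.
Then y = a^k for some k with 1 ≤ k ≤ p.
Pump with i = 2: xy^2z = a^{p(p+1)/2+k}. Since 1 ≤ k ≤ p, p(p+1)/2 < p(p+1)/2+k ≤ p(p+1)/2+p < (p+1)(p+2)/2, so p(p+1)/2+k is strictly between consecutive triangular numbers. So xy^2z ∉ L.
Contradiction. Therefore L is not regular.

a^{p(p+1)/2+k}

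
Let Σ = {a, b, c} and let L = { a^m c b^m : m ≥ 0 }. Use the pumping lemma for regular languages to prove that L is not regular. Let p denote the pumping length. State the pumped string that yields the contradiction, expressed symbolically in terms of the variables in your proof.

a^{p+k} c b^p

Assume L is regular; let p be its pumping constant.
Take w = a^p c b^p ∈ L with |w| = 2p+1 ≥ p.
The pumping lemma gives a decomposition w = xyz where |xy| ≤ p and y is nonempty.
Because |xy| ≤ p and w begins with p copies of a, we have y = a^k with 1 ≤ k ≤ p.
Pump with i = 2: xy^2z = a^{p+k} c b^p, which would require p+k = p. But k ≥ 1, so xy^2z ∉ L.
This contradicts the pumping lemma, so L is not regular.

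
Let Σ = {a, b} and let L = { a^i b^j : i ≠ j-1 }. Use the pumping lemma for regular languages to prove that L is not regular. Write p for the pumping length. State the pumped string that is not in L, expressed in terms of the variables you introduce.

a^{p+p!} b^{p+p!+1}

Suppose for contradiction that L is regular, and let p be the pumping length.
Choose w = a^p b^{p+p!+1}. Since p ≠ (p+p!+1)-1 = p+p!, w ∈ L; and |w| ≥ p.
By the pumping lemma, w = xyz with |xy| ≤ p and y is nonempty.
Since the first p symbols of w are all a's and |xy| ≤ p, y lies entirely in the leading a-block: y = a^k for some k with 1 ≤ k ≤ p.
Since 1 ≤ k ≤ p, k divides p!; set t = 1 + p!/k. Then xy^t z has p + (p!/k)·k = p + p! copies of a. Now the a-count is p+p! and (b-count)-1 = (p+p!+1)-1 = p+p!, so i ≠ j-1 fails. So xy^t z = a^{p+p!} b^{p+p!+1} ∉ L.
This contradicts the pumping lemma, so L is not regular.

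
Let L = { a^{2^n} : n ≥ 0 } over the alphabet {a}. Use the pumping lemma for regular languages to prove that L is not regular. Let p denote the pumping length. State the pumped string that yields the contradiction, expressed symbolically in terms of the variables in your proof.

a^{2^p+k}

Assume L is regular; let p be its pumping constant.
Take w = a^{2^p} ∈ L with |w| = 2^p ≥ p.
Write w = xyz as guaranteed by the lemma, with |xy| ≤ p and |y| ≥ 1.
Then y = a^k for some k with 1 ≤ k ≤ p.
Pump with i = 2: xy^2z = a^{2^p+k}. Since 1 ≤ k ≤ p < 2^p, we have 2^p < 2^p+k < 2^{p+1}, so 2^p+k is not a power of 2. So xy^2z ∉ L.
Contradiction. Therefore L is not regular.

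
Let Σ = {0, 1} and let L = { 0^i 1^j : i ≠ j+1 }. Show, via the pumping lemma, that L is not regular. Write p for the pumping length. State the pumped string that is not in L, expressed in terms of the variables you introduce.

Assume L is regular; let p be its pumping constant.
Choose w = 0^p 1^{p+p!-1}. Since p ≠ (p+p!-1)+1 = p+p!, w ∈ L; and |w| ≥ p.
The pumping lemma gives a decomposition w = xyz where |xy| ≤ p and |y| > 0.
The first p characters of w are 0's, so xy (and hence y) consists only of 0's. Write y = 0^k, 1 ≤ k ≤ p.
Since 1 ≤ k ≤ p, k divides p!; set t = 1 + p!/k. Then xy^t z has p + (p!/k)·k = p + p! copies of 0. Now the 0-count is p+p! and (1-count)+1 = (p+p!-1)+1 = p+p!, so i ≠ j+1 fails. So xy^t z = 0^{p+p!} 1^{p+p!-1} ∉ L.
This contradicts the pumping lemma, so L is not regular.

0^{p+p!} 1^{p+p!-1}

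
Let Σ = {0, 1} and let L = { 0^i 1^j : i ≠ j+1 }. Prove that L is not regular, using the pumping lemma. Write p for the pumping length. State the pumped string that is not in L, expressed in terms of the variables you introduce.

0^{p+p!} 1^{p+p!-1}

Assume L is regular; let p be its pumping constant.
Choose w = 0^p 1^{p+p!-1}. Since p ≠ (p+p!-1)+1 = p+p!, w ∈ L; and |w| ≥ p.
The pumping lemma gives a decomposition w = xyz where |xy| ≤ p and y is nonempty.
Since the first p symbols of w are all 0's and |xy| ≤ p, y lies entirely in the leading 0-block: y = 0^k for some k with 1 ≤ k ≤ p.
Since 1 ≤ k ≤ p, k divides p!; set t = 1 + p!/k. Then xy^t z has p + (p!/k)·k = p + p! copies of 0. Now the 0-count is p+p! and (1-count)+1 = (p+p!-1)+1 = p+p!, so i ≠ j+1 fails. So xy^t z = 0^{p+p!} 1^{p+p!-1} ∉ L.
This contradicts the pumping lemma, so L is not regular.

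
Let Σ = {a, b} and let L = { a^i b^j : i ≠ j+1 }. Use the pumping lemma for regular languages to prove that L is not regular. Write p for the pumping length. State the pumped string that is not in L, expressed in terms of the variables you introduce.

a^{p+p!} b^{p+p!-1}

Assume L is regular; let p be its pumping constant.
Choose w = a^p b^{p+p!-1}. Since p ≠ (p+p!-1)+1 = p+p!, w ∈ L; and |w| ≥ p.
Write w = xyz as guaranteed by the lemma, with |xy| ≤ p and |y| ≥ 1.
Because |xy| ≤ p and w begins with p copies of a, we have y = a^k with 1 ≤ k ≤ p.
Since 1 ≤ k ≤ p, k divides p!; set t = 1 + p!/k. Then xy^t z has p + (p!/k)·k = p + p! copies of a. Now the a-count is p+p! and (b-count)+1 = (p+p!-1)+1 = p+p!, so i ≠ j+1 fails. So xy^t z = a^{p+p!} b^{p+p!-1} ∉ L.
Contradiction. Therefore L is not regular.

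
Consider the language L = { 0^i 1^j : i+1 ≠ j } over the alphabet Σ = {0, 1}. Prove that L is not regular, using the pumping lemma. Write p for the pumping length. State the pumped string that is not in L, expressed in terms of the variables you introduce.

0^{p+p!} 1^{p+p!+1}

Toward a contradiction, assume L is regular with pumping length p.
Choose w = 0^p 1^{p+p!+1}. Since p ≠ (p+p!+1)-1 = p+p!, w ∈ L; and |w| ≥ p.
The pumping lemma gives a decomposition w = xyz where |xy| ≤ p and |y| > 0.
The first p characters of w are 0's, so xy (and hence y) consists only of 0's. Write y = 0^k, 1 ≤ k ≤ p.
Since 1 ≤ k ≤ p, k divides p!; set t = 1 + p!/k. Then xy^t z has p + (p!/k)·k = p + p! copies of 0. Now the 0-count is p+p! and (1-count)-1 = (p+p!+1)-1 = p+p!, so i+1 ≠ j fails. So xy^t z = 0^{p+p!} 1^{p+p!+1} ∉ L.
This is a contradiction; hence L is not regular.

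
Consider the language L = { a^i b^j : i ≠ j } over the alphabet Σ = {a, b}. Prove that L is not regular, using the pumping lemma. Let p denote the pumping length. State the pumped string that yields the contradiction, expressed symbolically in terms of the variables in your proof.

Toward a contradiction, assume L is regular with pumping length p.
Choose w = a^p b^{p+p!}. Since p ≠ p+p!, w ∈ L; and |w| ≥ p.
The pumping lemma gives a decomposition w = xyz where |xy| ≤ p and y is nonempty.
The first p characters of w are a's, so xy (and hence y) consists only of a's. Write y = a^k, 1 ≤ k ≤ p.
Since 1 ≤ k ≤ p, k divides p!; set t = 1 + p!/k. Then xy^t z has p + (p!/k)·k = p + p! copies of a. Now the a-count equals the b-count, so i ≠ j fails. So xy^t z = a^{p+p!} b^{p+p!} ∉ L.
Contradiction. Therefore L is not regular.

a^{p+p!} b^{p+p!}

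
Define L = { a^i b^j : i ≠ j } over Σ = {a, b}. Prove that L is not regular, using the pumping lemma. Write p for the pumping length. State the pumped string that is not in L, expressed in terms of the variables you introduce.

Assume L is regular. Let p be the pumping length given by the pumping lemma.
Choose w = a^p b^{p+p!}. Since p ≠ p+p!, w ∈ L; and |w| ≥ p.
The pumping lemma gives a decomposition w = xyz where |xy| ≤ p and |y| > 0.
Since the first p symbols of w are all a's and |xy| ≤ p, y lies entirely in the leading a-block: y = a^k for some k with 1 ≤ k ≤ p.
Since 1 ≤ k ≤ p, k divides p!; set t = 1 + p!/k. Then xy^t z has p + (p!/k)·k = p + p! copies of a. Now the a-count equals the b-count, so i ≠ j fails. So xy^t z = a^{p+p!} b^{p+p!} ∉ L.
Contradiction. Therefore L is not regular.

a^{p+p!} b^{p+p!}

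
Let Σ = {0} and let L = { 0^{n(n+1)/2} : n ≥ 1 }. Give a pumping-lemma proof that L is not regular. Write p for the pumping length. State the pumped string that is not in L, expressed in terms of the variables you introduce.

Suppose for contradiction that L is regular, and let p be the pumping length.
Take w = 0^{p(p+1)/2} ∈ L with |w| = p(p+1)/2 ≥ p.
By the pumping lemma, w = xyz with |xy| ≤ p and y is nonempty.
Then y = 0^k for some k with 1 ≤ k ≤ p.
Pump with i = 2: xy^2z = 0^{p(p+1)/2+k}. Since 1 ≤ k ≤ p, p(p+1)/2 < p(p+1)/2+k ≤ p(p+1)/2+p < (p+1)(p+2)/2, so p(p+1)/2+k is strictly between consecutive triangular numbers. So xy^2z ∉ L.
Contradiction. Therefore L is not regular.

0^{p(p+1)/2+k}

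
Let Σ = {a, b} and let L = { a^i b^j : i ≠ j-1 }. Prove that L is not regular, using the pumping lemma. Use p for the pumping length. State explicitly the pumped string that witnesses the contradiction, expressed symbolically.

a^{p+p!} b^{p+p!+1}

Suppose for contradiction that L is regular, and let p be the pumping length.
Choose w = a^p b^{p+p!+1}. Since p ≠ (p+p!+1)-1 = p+p!, w ∈ L; and |w| ≥ p.
The pumping lemma gives a decomposition w = xyz where |xy| ≤ p and |y| > 0.
Since the first p symbols of w are all a's and |xy| ≤ p, y lies entirely in the leading a-block: y = a^k for some k with 1 ≤ k ≤ p.
Since 1 ≤ k ≤ p, k divides p!; set t = 1 + p!/k. Then xy^t z has p + (p!/k)·k = p + p! copies of a. Now the a-count is p+p! and (b-count)-1 = (p+p!+1)-1 = p+p!, so i ≠ j-1 fails. So xy^t z = a^{p+p!} b^{p+p!+1} ∉ L.
This is a contradiction; hence L is not regular.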